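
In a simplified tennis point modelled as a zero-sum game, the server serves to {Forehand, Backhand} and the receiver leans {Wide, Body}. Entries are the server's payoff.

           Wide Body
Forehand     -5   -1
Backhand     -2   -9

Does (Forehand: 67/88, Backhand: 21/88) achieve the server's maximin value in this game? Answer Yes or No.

No

Against Wide this mix gives (67/88)·(-5) + (21/88)·(-2) = -377/88.
Against Body this mix gives (67/88)·(-1) + (21/88)·(-9) = -32/11.
The receiver will play Wide, holding the server to -377/88. Shifting weight toward the row that does better against Wide would raise this floor (the equalizing mix achieves -43/11 against both Wide and Body), so the proposed strategy is not optimal.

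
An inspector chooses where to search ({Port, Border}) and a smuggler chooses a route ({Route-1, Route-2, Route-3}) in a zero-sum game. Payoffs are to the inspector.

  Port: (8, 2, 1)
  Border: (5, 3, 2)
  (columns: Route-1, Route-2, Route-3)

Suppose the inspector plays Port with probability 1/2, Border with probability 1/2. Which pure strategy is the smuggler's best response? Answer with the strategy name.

If the smuggler plays Route-1, the inspector's expected payoff is (1/2)·8 + (1/2)·5 = 13/2.
If the smuggler plays Route-2, the inspector's expected payoff is (1/2)·2 + (1/2)·3 = 5/2.
If the smuggler plays Route-3, the inspector's expected payoff is (1/2)·1 + (1/2)·2 = 3/2.
The smuggler minimizes the inspector's payoff; the smallest is 3/2, so the best response is Route-3.

Route-3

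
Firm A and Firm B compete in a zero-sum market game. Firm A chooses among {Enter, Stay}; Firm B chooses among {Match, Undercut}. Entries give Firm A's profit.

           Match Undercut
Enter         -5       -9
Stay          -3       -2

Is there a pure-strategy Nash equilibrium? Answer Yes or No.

Yes

Row minima: Enter → -9, Stay → -3; maximin = -3.
Column maxima: Match → -3, Undercut → -2; minimax = -3.
maximin = minimax = -3, so a saddle point exists.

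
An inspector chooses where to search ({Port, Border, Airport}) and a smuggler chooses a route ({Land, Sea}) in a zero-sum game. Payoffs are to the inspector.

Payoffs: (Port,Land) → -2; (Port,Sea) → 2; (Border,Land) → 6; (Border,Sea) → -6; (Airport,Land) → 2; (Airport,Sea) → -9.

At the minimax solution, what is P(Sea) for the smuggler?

1/2

Row minima: Port → -2, Border → -6, Airport → -9; maximin = -2.
Column maxima: Land → 6, Sea → 2; minimax = 2.
-2 ≠ 2, so there is no saddle point; optimal play is mixed.
Airport is strictly dominated by Border, so the inspector never plays it.
On the remaining 2×2 (Port, Border vs Land, Sea):
Let the inspector play Port with probability p. Expected payoff against Land: (-2)p + 6(1−p) = −8p + 6; against Sea: 2p + (-6)(1−p) = 8p − 6.
Setting these equal: −8p + 6 = 8p − 6 ⇒ −16p = -12 ⇒ p = 3/4, and the value is (-8)·(3/4) + 6 = 0.
For the smuggler: with q = P(Land), equating Port's and Border's payoffs gives −4q + 2 = 12q − 6 ⇒ q = 1/2.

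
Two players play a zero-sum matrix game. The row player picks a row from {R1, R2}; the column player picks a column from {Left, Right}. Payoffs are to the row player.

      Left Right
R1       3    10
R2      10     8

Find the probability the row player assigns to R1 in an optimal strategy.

Row minima: R1 → 3, R2 → 8; maximin = 8.
Column maxima: Left → 10, Right → 10; minimax = 10.
8 ≠ 10, so there is no saddle point; optimal play is mixed.
Let the row player play R1 with probability p. Expected payoff against Left: 3p + 10(1−p) = −7p + 10; against Right: 10p + 8(1−p) = 2p + 8.
Setting these equal: −7p + 10 = 2p + 8 ⇒ −9p = -2 ⇒ p = 2/9, and the value is (-7)·(2/9) + 10 = 76/9.
For the column player: with q = P(Left), equating R1's and R2's payoffs gives −7q + 10 = 2q + 8 ⇒ q = 2/9.

2/9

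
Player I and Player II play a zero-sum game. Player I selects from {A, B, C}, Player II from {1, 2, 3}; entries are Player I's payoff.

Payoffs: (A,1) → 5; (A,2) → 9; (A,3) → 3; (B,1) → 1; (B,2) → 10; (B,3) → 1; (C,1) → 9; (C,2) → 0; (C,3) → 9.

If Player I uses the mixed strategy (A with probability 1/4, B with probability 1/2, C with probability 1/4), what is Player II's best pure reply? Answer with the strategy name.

3

If Player II plays 1, Player I's expected payoff is (1/4)·5 + (1/2)·1 + (1/4)·9 = 4.
If Player II plays 2, Player I's expected payoff is (1/4)·9 + (1/2)·10 + (1/4)·0 = 29/4.
If Player II plays 3, Player I's expected payoff is (1/4)·3 + (1/2)·1 + (1/4)·9 = 7/2.
Player II minimizes Player I's payoff; the smallest is 7/2, so the best response is 3.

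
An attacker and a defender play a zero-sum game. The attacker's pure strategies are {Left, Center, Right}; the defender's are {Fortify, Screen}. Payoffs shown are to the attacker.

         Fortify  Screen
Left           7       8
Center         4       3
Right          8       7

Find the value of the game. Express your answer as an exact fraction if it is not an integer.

15/2

Row minima: Left → 7, Center → 3, Right → 7; maximin = 7.
Column maxima: Fortify → 8, Screen → 8; minimax = 8.
7 ≠ 8, so there is no saddle point; optimal play is mixed.
Center is strictly dominated by Left, so the attacker never plays it.
On the remaining 2×2 (Left, Right vs Fortify, Screen):
Let the attacker play Left with probability p. Expected payoff against Fortify: 7p + 8(1−p) = −p + 8; against Screen: 8p + 7(1−p) = p + 7.
Setting these equal: −p + 8 = p + 7 ⇒ −2p = -1 ⇒ p = 1/2, and the value is (-1)·(1/2) + 8 = 15/2.
For the defender: with q = P(Fortify), equating Left's and Right's payoffs gives −q + 8 = q + 7 ⇒ q = 1/2.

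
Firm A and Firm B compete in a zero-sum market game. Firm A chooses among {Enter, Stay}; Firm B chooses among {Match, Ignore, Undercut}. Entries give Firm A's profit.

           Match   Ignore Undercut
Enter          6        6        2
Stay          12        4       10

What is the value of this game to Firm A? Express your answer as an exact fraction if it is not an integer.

26/5

Row minima: Enter → 2, Stay → 4; maximin = 4.
Column maxima: Match → 12, Ignore → 6, Undercut → 10; minimax = 6.
4 ≠ 6, so there is no saddle point; optimal play is mixed.
Match is strictly dominated by Undercut (it gives Firm A strictly more in every row), so Firm B never plays it.
On the remaining 2×2 (Enter, Stay vs Ignore, Undercut):
Let Firm A play Enter with probability p. Expected payoff against Ignore: 6p + 4(1−p) = 2p + 4; against Undercut: 2p + 10(1−p) = −8p + 10.
Setting these equal: 2p + 4 = −8p + 10 ⇒ 10p = 6 ⇒ p = 3/5, and the value is (2)·(3/5) + 4 = 26/5.
For Firm B: with q = P(Ignore), equating Enter's and Stay's payoffs gives 4q + 2 = −6q + 10 ⇒ q = 4/5.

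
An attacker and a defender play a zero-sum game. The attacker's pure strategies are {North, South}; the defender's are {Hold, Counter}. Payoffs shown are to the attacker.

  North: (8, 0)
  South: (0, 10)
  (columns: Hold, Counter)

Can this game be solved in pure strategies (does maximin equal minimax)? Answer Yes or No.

No

Row minima: North → 0, South → 0; maximin = 0.
Column maxima: Hold → 8, Counter → 10; minimax = 8.
0 ≠ 8, so no pure-strategy equilibrium exists.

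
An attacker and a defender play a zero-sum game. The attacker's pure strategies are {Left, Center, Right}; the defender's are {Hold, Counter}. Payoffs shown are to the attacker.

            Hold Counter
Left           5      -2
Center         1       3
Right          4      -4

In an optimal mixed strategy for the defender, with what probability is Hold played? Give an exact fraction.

Row minima: Left → -2, Center → 1, Right → -4; maximin = 1.
Column maxima: Hold → 5, Counter → 3; minimax = 3.
1 ≠ 3, so there is no saddle point; optimal play is mixed.
Right is strictly dominated by Left, so the attacker never plays it.
On the remaining 2×2 (Left, Center vs Hold, Counter):
Let the attacker play Left with probability p. Expected payoff against Hold: 5p + 1(1−p) = 4p + 1; against Counter: (-2)p + 3(1−p) = −5p + 3.
Setting these equal: 4p + 1 = −5p + 3 ⇒ 9p = 2 ⇒ p = 2/9, and the value is (4)·(2/9) + 1 = 17/9.
For the defender: with q = P(Hold), equating Left's and Center's payoffs gives 7q − 2 = −2q + 3 ⇒ q = 5/9.

5/9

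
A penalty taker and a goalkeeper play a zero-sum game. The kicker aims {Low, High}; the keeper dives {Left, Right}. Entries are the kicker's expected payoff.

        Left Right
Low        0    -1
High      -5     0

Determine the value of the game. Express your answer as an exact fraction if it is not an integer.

Row minima: Low → -1, High → -5; maximin = -1.
Column maxima: Left → 0, Right → 0; minimax = 0.
-1 ≠ 0, so there is no saddle point; optimal play is mixed.
Let the kicker play Low with probability p. Expected payoff against Left: 0p + (-5)(1−p) = 5p − 5; against Right: (-1)p + 0(1−p) = −p.
Setting these equal: 5p − 5 = −p ⇒ 6p = 5 ⇒ p = 5/6, and the value is (5)·(5/6) − 5 = -5/6.
For the keeper: with q = P(Left), equating Low's and High's payoffs gives q − 1 = −5q ⇒ q = 1/6.

-5/6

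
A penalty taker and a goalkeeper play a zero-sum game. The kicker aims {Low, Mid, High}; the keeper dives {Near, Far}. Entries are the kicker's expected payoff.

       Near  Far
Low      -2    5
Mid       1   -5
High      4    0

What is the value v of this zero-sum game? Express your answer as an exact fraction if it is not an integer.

Row minima: Low → -2, Mid → -5, High → 0; maximin = 0.
Column maxima: Near → 4, Far → 5; minimax = 4.
0 ≠ 4, so there is no saddle point; optimal play is mixed.
Mid is strictly dominated by High, so the kicker never plays it.
On the remaining 2×2 (Low, High vs Near, Far):
Let the kicker play Low with probability p. Expected payoff against Near: (-2)p + 4(1−p) = −6p + 4; against Far: 5p + 0(1−p) = 5p.
Setting these equal: −6p + 4 = 5p ⇒ −11p = -4 ⇒ p = 4/11, and the value is (-6)·(4/11) + 4 = 20/11.
For the keeper: with q = P(Near), equating Low's and High's payoffs gives −7q + 5 = 4q ⇒ q = 5/11.

20/11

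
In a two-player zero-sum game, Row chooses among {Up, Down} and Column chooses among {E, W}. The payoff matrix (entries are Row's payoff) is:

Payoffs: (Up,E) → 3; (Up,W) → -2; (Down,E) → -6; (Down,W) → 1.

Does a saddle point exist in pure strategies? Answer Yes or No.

No

Row minima: Up → -2, Down → -6; maximin = -2.
Column maxima: E → 3, W → 1; minimax = 1.
-2 ≠ 1, so no pure-strategy equilibrium exists.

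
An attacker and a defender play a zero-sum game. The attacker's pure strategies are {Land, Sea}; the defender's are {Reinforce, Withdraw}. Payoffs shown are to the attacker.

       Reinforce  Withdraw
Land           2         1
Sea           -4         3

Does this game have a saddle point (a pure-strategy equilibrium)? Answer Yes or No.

Row minima: Land → 1, Sea → -4; maximin = 1.
Column maxima: Reinforce → 2, Withdraw → 3; minimax = 2.
1 ≠ 2, so no pure-strategy equilibrium exists.

No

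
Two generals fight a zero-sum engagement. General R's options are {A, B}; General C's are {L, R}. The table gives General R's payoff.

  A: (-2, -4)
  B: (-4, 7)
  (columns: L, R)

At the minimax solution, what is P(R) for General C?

Row minima: A → -4, B → -4; maximin = -4.
Column maxima: L → -2, R → 7; minimax = -2.
-4 ≠ -2, so there is no saddle point; optimal play is mixed.
Let General R play A with probability p. Expected payoff against L: (-2)p + (-4)(1−p) = 2p − 4; against R: (-4)p + 7(1−p) = −11p + 7.
Setting these equal: 2p − 4 = −11p + 7 ⇒ 13p = 11 ⇒ p = 11/13, and the value is (2)·(11/13) − 4 = -30/13.
For General C: with q = P(L), equating A's and B's payoffs gives 2q − 4 = −11q + 7 ⇒ q = 11/13.

2/13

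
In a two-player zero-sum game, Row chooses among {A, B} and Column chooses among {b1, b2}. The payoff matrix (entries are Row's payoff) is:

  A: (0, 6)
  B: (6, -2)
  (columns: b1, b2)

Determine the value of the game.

18/7

Row minima: A → 0, B → -2; maximin = 0.
Column maxima: b1 → 6, b2 → 6; minimax = 6.
0 ≠ 6, so there is no saddle point; optimal play is mixed.
Let Row play A with probability p. Expected payoff against b1: 0p + 6(1−p) = −6p + 6; against b2: 6p + (-2)(1−p) = 8p − 2.
Setting these equal: −6p + 6 = 8p − 2 ⇒ −14p = -8 ⇒ p = 4/7, and the value is (-6)·(4/7) + 6 = 18/7.
For Column: with q = P(b1), equating A's and B's payoffs gives −6q + 6 = 8q − 2 ⇒ q = 4/7.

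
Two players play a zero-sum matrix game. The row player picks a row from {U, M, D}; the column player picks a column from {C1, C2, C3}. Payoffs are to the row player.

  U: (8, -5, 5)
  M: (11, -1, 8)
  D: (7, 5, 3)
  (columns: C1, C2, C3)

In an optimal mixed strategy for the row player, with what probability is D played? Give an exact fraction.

Row minima: U → -5, M → -1, D → 3; maximin = 3.
Column maxima: C1 → 11, C2 → 5, C3 → 8; minimax = 5.
3 ≠ 5, so there is no saddle point; optimal play is mixed.
U is strictly dominated by M, so the row player never plays it.
C1 is strictly dominated by C2 (it gives the row player strictly more in every row), so the column player never plays it.
On the remaining 2×2 (M, D vs C2, C3):
Let the row player play M with probability p. Expected payoff against C2: (-1)p + 5(1−p) = −6p + 5; against C3: 8p + 3(1−p) = 5p + 3.
Setting these equal: −6p + 5 = 5p + 3 ⇒ −11p = -2 ⇒ p = 2/11, and the value is (-6)·(2/11) + 5 = 43/11.
For the column player: with q = P(C2), equating M's and D's payoffs gives −9q + 8 = 2q + 3 ⇒ q = 5/11.

9/11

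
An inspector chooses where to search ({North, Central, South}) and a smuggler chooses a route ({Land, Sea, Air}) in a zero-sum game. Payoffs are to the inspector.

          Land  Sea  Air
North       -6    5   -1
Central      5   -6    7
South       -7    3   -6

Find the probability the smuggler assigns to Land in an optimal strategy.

Row minima: North → -6, Central → -6, South → -7; maximin = -6.
Column maxima: Land → 5, Sea → 5, Air → 7; minimax = 5.
-6 ≠ 5, so there is no saddle point; optimal play is mixed.
South is strictly dominated by North, so the inspector never plays it.
Air is strictly dominated by Land (it gives the inspector strictly more in every row), so the smuggler never plays it.
On the remaining 2×2 (North, Central vs Land, Sea):
Let the inspector play North with probability p. Expected payoff against Land: (-6)p + 5(1−p) = −11p + 5; against Sea: 5p + (-6)(1−p) = 11p − 6.
Setting these equal: −11p + 5 = 11p − 6 ⇒ −22p = -11 ⇒ p = 1/2, and the value is (-11)·(1/2) + 5 = -1/2.
For the smuggler: with q = P(Land), equating North's and Central's payoffs gives −11q + 5 = 11q − 6 ⇒ q = 1/2.

1/2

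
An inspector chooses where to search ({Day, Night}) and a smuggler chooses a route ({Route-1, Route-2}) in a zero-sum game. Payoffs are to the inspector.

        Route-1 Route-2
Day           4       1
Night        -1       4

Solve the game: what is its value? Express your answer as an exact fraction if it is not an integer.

Row minima: Day → 1, Night → -1; maximin = 1.
Column maxima: Route-1 → 4, Route-2 → 4; minimax = 4.
1 ≠ 4, so there is no saddle point; optimal play is mixed.
Let the inspector play Day with probability p. Expected payoff against Route-1: 4p + (-1)(1−p) = 5p − 1; against Route-2: 1p + 4(1−p) = −3p + 4.
Setting these equal: 5p − 1 = −3p + 4 ⇒ 8p = 5 ⇒ p = 5/8, and the value is (5)·(5/8) − 1 = 17/8.
For the smuggler: with q = P(Route-1), equating Day's and Night's payoffs gives 3q + 1 = −5q + 4 ⇒ q = 3/8.

17/8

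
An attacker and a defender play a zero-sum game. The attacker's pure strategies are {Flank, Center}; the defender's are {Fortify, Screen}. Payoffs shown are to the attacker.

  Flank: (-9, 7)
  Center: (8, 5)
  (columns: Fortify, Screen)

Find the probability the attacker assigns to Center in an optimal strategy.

16/19

Row minima: Flank → -9, Center → 5; maximin = 5.
Column maxima: Fortify → 8, Screen → 7; minimax = 7.
5 ≠ 7, so there is no saddle point; optimal play is mixed.
Let the attacker play Flank with probability p. Expected payoff against Fortify: (-9)p + 8(1−p) = −17p + 8; against Screen: 7p + 5(1−p) = 2p + 5.
Setting these equal: −17p + 8 = 2p + 5 ⇒ −19p = -3 ⇒ p = 3/19, and the value is (-17)·(3/19) + 8 = 101/19.
For the defender: with q = P(Fortify), equating Flank's and Center's payoffs gives −16q + 7 = 3q + 5 ⇒ q = 2/19.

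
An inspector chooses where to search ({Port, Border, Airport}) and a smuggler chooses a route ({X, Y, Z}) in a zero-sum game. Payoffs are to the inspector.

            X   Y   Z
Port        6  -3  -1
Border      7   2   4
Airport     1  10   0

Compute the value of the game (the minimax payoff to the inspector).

Row minima: Port → -3, Border → 2, Airport → 0; maximin = 2.
Column maxima: X → 7, Y → 10, Z → 4; minimax = 4.
2 ≠ 4, so there is no saddle point; optimal play is mixed.
Port is strictly dominated by Border, so the inspector never plays it.
X is strictly dominated by Z (it gives the inspector strictly more in every row), so the smuggler never plays it.
On the remaining 2×2 (Border, Airport vs Y, Z):
Let the inspector play Border with probability p. Expected payoff against Y: 2p + 10(1−p) = −8p + 10; against Z: 4p + 0(1−p) = 4p.
Setting these equal: −8p + 10 = 4p ⇒ −12p = -10 ⇒ p = 5/6, and the value is (-8)·(5/6) + 10 = 10/3.
For the smuggler: with q = P(Y), equating Border's and Airport's payoffs gives −2q + 4 = 10q ⇒ q = 1/3.

10/3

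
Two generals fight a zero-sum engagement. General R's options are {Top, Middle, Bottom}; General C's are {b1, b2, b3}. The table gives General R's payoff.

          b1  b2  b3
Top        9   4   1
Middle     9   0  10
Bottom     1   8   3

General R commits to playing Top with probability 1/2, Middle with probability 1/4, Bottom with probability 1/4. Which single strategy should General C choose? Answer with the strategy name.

If General C plays b1, General R's expected payoff is (1/2)·9 + (1/4)·9 + (1/4)·1 = 7.
If General C plays b2, General R's expected payoff is (1/2)·4 + (1/4)·0 + (1/4)·8 = 4.
If General C plays b3, General R's expected payoff is (1/2)·1 + (1/4)·10 + (1/4)·3 = 15/4.
General C minimizes General R's payoff; the smallest is 15/4, so the best response is b3.

b3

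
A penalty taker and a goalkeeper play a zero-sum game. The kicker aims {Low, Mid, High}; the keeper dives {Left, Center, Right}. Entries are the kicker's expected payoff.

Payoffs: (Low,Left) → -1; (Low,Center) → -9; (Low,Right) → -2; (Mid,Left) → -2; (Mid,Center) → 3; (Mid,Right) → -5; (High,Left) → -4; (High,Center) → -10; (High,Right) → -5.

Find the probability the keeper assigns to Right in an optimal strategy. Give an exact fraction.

Row minima: Low → -9, Mid → -5, High → -10; maximin = -5.
Column maxima: Left → -1, Center → 3, Right → -2; minimax = -2.
-5 ≠ -2, so there is no saddle point; optimal play is mixed.
High is strictly dominated by Low, so the kicker never plays it.
Left is strictly dominated by Right (it gives the kicker strictly more in every row), so the keeper never plays it.
On the remaining 2×2 (Low, Mid vs Center, Right):
Let the kicker play Low with probability p. Expected payoff against Center: (-9)p + 3(1−p) = −12p + 3; against Right: (-2)p + (-5)(1−p) = 3p − 5.
Setting these equal: −12p + 3 = 3p − 5 ⇒ −15p = -8 ⇒ p = 8/15, and the value is (-12)·(8/15) + 3 = -17/5.
For the keeper: with q = P(Center), equating Low's and Mid's payoffs gives −7q − 2 = 8q − 5 ⇒ q = 1/5.

4/5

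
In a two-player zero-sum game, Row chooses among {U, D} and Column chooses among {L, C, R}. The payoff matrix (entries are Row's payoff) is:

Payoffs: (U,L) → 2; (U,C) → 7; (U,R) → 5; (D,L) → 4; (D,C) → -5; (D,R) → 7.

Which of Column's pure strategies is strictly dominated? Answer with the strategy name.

R

L holds Row's payoff strictly below R in every row: 2 < 5, 4 < 7.
So R is strictly dominated for Column.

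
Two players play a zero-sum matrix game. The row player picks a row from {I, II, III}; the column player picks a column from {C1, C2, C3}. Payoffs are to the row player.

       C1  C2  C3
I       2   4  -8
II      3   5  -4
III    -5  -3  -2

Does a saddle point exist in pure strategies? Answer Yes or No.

No

Row minima: I → -8, II → -4, III → -5; maximin = -4.
Column maxima: C1 → 3, C2 → 5, C3 → -2; minimax = -2.
-4 ≠ -2, so no pure-strategy equilibrium exists.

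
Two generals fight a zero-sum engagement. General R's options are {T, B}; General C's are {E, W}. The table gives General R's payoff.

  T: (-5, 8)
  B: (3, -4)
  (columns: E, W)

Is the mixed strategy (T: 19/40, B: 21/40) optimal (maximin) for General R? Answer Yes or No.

Against E this mix gives (19/40)·(-5) + (21/40)·3 = -4/5.
Against W this mix gives (19/40)·8 + (21/40)·(-4) = 17/10.
General C will play E, holding General R to -4/5. Shifting weight toward the row that does better against E would raise this floor (the equalizing mix achieves 1/5 against both E and W), so the proposed strategy is not optimal.

No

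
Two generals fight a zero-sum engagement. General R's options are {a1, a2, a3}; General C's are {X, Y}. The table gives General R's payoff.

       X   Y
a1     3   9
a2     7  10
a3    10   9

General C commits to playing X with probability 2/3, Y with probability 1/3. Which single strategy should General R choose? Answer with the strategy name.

a3

Expected payoff of a1: (2/3)·3 + (1/3)·9 = 5.
Expected payoff of a2: (2/3)·7 + (1/3)·10 = 8.
Expected payoff of a3: (2/3)·10 + (1/3)·9 = 29/3.
The largest is 29/3, so General R's best response is a3.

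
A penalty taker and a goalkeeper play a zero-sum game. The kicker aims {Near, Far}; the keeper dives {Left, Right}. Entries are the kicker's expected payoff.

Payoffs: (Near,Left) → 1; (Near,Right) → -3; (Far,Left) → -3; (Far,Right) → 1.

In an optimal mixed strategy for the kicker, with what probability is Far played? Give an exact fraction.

Row minima: Near → -3, Far → -3; maximin = -3.
Column maxima: Left → 1, Right → 1; minimax = 1.
-3 ≠ 1, so there is no saddle point; optimal play is mixed.
Let the kicker play Near with probability p. Expected payoff against Left: 1p + (-3)(1−p) = 4p − 3; against Right: (-3)p + 1(1−p) = −4p + 1.
Setting these equal: 4p − 3 = −4p + 1 ⇒ 8p = 4 ⇒ p = 1/2, and the value is (4)·(1/2) − 3 = -1.
For the keeper: with q = P(Left), equating Near's and Far's payoffs gives 4q − 3 = −4q + 1 ⇒ q = 1/2.

1/2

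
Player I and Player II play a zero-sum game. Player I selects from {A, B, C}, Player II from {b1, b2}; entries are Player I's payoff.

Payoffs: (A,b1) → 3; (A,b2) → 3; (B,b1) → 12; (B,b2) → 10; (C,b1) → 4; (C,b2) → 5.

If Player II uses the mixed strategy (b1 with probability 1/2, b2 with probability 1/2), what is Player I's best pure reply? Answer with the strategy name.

B

Expected payoff of A: (1/2)·3 + (1/2)·3 = 3.
Expected payoff of B: (1/2)·12 + (1/2)·10 = 11.
Expected payoff of C: (1/2)·4 + (1/2)·5 = 9/2.
The largest is 11, so Player I's best response is B.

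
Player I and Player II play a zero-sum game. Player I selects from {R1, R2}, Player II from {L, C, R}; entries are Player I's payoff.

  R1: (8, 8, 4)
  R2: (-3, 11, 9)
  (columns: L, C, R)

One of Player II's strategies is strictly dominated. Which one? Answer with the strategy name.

R holds Player I's payoff strictly below C in every row: 4 < 8, 9 < 11.
So C is strictly dominated for Player II.

C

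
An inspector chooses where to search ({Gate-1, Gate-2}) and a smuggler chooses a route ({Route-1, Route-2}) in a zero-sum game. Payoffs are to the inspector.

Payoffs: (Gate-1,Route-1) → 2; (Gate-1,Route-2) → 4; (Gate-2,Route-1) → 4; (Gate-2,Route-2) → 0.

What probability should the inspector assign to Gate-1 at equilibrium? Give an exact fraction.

2/3

Row minima: Gate-1 → 2, Gate-2 → 0; maximin = 2.
Column maxima: Route-1 → 4, Route-2 → 4; minimax = 4.
2 ≠ 4, so there is no saddle point; optimal play is mixed.
Let the inspector play Gate-1 with probability p. Expected payoff against Route-1: 2p + 4(1−p) = −2p + 4; against Route-2: 4p + 0(1−p) = 4p.
Setting these equal: −2p + 4 = 4p ⇒ −6p = -4 ⇒ p = 2/3, and the value is (-2)·(2/3) + 4 = 8/3.
For the smuggler: with q = P(Route-1), equating Gate-1's and Gate-2's payoffs gives −2q + 4 = 4q ⇒ q = 2/3.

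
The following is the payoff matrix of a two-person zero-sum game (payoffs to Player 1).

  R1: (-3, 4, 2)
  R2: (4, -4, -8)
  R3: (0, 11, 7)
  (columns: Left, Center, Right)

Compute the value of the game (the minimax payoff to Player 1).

Row minima: R1 → -3, R2 → -8, R3 → 0; maximin = 0.
Column maxima: Left → 4, Center → 11, Right → 7; minimax = 4.
0 ≠ 4, so there is no saddle point; optimal play is mixed.
R1 is strictly dominated by R3, so Player 1 never plays it.
Center is strictly dominated by Right (it gives Player 1 strictly more in every row), so Player 2 never plays it.
On the remaining 2×2 (R2, R3 vs Left, Right):
Let Player 1 play R2 with probability p. Expected payoff against Left: 4p + 0(1−p) = 4p; against Right: (-8)p + 7(1−p) = −15p + 7.
Setting these equal: 4p = −15p + 7 ⇒ 19p = 7 ⇒ p = 7/19, and the value is (4)·(7/19) = 28/19.
For Player 2: with q = P(Left), equating R2's and R3's payoffs gives 12q − 8 = −7q + 7 ⇒ q = 15/19.

28/19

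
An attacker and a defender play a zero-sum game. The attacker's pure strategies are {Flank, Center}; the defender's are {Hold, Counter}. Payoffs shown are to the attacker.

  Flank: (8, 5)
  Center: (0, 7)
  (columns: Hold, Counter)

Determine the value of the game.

28/5

Row minima: Flank → 5, Center → 0; maximin = 5.
Column maxima: Hold → 8, Counter → 7; minimax = 7.
5 ≠ 7, so there is no saddle point; optimal play is mixed.
Let the attacker play Flank with probability p. Expected payoff against Hold: 8p + 0(1−p) = 8p; against Counter: 5p + 7(1−p) = −2p + 7.
Setting these equal: 8p = −2p + 7 ⇒ 10p = 7 ⇒ p = 7/10, and the value is (8)·(7/10) = 28/5.
For the defender: with q = P(Hold), equating Flank's and Center's payoffs gives 3q + 5 = −7q + 7 ⇒ q = 1/5.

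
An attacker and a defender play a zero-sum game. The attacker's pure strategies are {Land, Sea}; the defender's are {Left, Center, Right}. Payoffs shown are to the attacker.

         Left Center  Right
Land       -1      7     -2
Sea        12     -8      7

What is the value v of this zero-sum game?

11/8

Row minima: Land → -2, Sea → -8; maximin = -2.
Column maxima: Left → 12, Center → 7, Right → 7; minimax = 7.
-2 ≠ 7, so there is no saddle point; optimal play is mixed.
Left is strictly dominated by Right (it gives the attacker strictly more in every row), so the defender never plays it.
On the remaining 2×2 (Land, Sea vs Center, Right):
Let the attacker play Land with probability p. Expected payoff against Center: 7p + (-8)(1−p) = 15p − 8; against Right: (-2)p + 7(1−p) = −9p + 7.
Setting these equal: 15p − 8 = −9p + 7 ⇒ 24p = 15 ⇒ p = 5/8, and the value is (15)·(5/8) − 8 = 11/8.
For the defender: with q = P(Center), equating Land's and Sea's payoffs gives 9q − 2 = −15q + 7 ⇒ q = 3/8.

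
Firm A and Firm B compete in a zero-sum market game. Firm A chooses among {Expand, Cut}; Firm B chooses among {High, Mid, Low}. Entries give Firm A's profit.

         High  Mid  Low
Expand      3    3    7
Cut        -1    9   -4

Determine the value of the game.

Row minima: Expand → 3, Cut → -4; maximin = 3.
Column maxima: High → 3, Mid → 9, Low → 7; minimax = 3.
Since maximin = minimax = 3, there is a saddle point and the value is 3.

3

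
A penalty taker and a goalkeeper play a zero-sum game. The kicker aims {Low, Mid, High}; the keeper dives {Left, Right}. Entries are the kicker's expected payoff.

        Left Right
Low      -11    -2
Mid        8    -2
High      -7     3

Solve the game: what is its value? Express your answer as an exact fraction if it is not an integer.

1/2

Row minima: Low → -11, Mid → -2, High → -7; maximin = -2.
Column maxima: Left → 8, Right → 3; minimax = 3.
-2 ≠ 3, so there is no saddle point; optimal play is mixed.
Low is strictly dominated by High, so the kicker never plays it.
On the remaining 2×2 (Mid, High vs Left, Right):
Let the kicker play Mid with probability p. Expected payoff against Left: 8p + (-7)(1−p) = 15p − 7; against Right: (-2)p + 3(1−p) = −5p + 3.
Setting these equal: 15p − 7 = −5p + 3 ⇒ 20p = 10 ⇒ p = 1/2, and the value is (15)·(1/2) − 7 = 1/2.
For the keeper: with q = P(Left), equating Mid's and High's payoffs gives 10q − 2 = −10q + 3 ⇒ q = 1/4.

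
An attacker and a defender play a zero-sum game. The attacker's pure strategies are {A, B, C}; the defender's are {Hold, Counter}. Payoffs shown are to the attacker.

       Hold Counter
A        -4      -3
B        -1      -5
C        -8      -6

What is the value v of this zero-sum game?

Row minima: A → -4, B → -5, C → -8; maximin = -4.
Column maxima: Hold → -1, Counter → -3; minimax = -3.
-4 ≠ -3, so there is no saddle point; optimal play is mixed.
C is strictly dominated by A, so the attacker never plays it.
On the remaining 2×2 (A, B vs Hold, Counter):
Let the attacker play A with probability p. Expected payoff against Hold: (-4)p + (-1)(1−p) = −3p − 1; against Counter: (-3)p + (-5)(1−p) = 2p − 5.
Setting these equal: −3p − 1 = 2p − 5 ⇒ −5p = -4 ⇒ p = 4/5, and the value is (-3)·(4/5) − 1 = -17/5.
For the defender: with q = P(Hold), equating A's and B's payoffs gives −q − 3 = 4q − 5 ⇒ q = 2/5.

-17/5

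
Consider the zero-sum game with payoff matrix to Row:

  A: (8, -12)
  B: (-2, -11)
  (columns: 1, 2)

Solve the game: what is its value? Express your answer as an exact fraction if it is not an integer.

Row minima: A → -12, B → -11; maximin = -11.
Column maxima: 1 → 8, 2 → -11; minimax = -11.
Since maximin = minimax = -11, there is a saddle point and the value is -11.

-11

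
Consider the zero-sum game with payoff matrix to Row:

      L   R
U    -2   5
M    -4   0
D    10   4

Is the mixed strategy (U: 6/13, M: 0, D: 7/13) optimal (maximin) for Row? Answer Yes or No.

Against L this mix gives (6/13)·(-2) + (7/13)·10 = 58/13.
Against R this mix gives (6/13)·5 + (7/13)·4 = 58/13.
All of Column's active replies (L, R) yield 58/13, and no column does worse for Row. The mix makes Column indifferent and guarantees 58/13, so it is optimal.

Yes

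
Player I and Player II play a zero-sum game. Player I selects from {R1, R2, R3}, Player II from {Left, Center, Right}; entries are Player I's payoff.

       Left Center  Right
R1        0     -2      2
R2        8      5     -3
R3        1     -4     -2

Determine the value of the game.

1/3

Row minima: R1 → -2, R2 → -3, R3 → -4; maximin = -2.
Column maxima: Left → 8, Center → 5, Right → 2; minimax = 2.
-2 ≠ 2, so there is no saddle point; optimal play is mixed.
Left is strictly dominated by Center (it gives Player I strictly more in every row), so Player II never plays it.
With Left eliminated, R3 is strictly dominated by R1 (R1 gives Player I strictly more in every remaining column), so Player I never plays it.
On the remaining 2×2 (R1, R2 vs Center, Right):
Let Player I play R1 with probability p. Expected payoff against Center: (-2)p + 5(1−p) = −7p + 5; against Right: 2p + (-3)(1−p) = 5p − 3.
Setting these equal: −7p + 5 = 5p − 3 ⇒ −12p = -8 ⇒ p = 2/3, and the value is (-7)·(2/3) + 5 = 1/3.
For Player II: with q = P(Center), equating R1's and R2's payoffs gives −4q + 2 = 8q − 3 ⇒ q = 5/12.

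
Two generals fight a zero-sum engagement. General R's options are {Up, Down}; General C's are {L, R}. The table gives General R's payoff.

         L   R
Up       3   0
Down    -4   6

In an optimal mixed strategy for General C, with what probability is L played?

Row minima: Up → 0, Down → -4; maximin = 0.
Column maxima: L → 3, R → 6; minimax = 3.
0 ≠ 3, so there is no saddle point; optimal play is mixed.
Let General R play Up with probability p. Expected payoff against L: 3p + (-4)(1−p) = 7p − 4; against R: 0p + 6(1−p) = −6p + 6.
Setting these equal: 7p − 4 = −6p + 6 ⇒ 13p = 10 ⇒ p = 10/13, and the value is (7)·(10/13) − 4 = 18/13.
For General C: with q = P(L), equating Up's and Down's payoffs gives 3q = −10q + 6 ⇒ q = 6/13.

6/13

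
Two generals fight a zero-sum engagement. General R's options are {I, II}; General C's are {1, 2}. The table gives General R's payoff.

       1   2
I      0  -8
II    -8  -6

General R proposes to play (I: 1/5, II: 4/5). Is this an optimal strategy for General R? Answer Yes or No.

Yes

Against 1 this mix gives (1/5)·0 + (4/5)·(-8) = -32/5.
Against 2 this mix gives (1/5)·(-8) + (4/5)·(-6) = -32/5.
All of General C's active replies (1, 2) yield -32/5, and no column does worse for General R. The mix makes General C indifferent and guarantees -32/5, so it is optimal.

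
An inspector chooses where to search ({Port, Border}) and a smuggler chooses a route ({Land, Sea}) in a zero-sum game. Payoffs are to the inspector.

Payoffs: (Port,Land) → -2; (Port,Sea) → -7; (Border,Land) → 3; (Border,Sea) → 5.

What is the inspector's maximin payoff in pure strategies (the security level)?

Row minima: Port → -7, Border → 3.
The best of these is 3.

3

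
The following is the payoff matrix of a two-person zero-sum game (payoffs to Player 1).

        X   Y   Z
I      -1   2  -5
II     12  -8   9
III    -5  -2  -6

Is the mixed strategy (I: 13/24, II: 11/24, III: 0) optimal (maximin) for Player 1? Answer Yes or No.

No

Against X this mix gives (13/24)·(-1) + (11/24)·12 = 119/24.
Against Y this mix gives (13/24)·2 + (11/24)·(-8) = -31/12.
Against Z this mix gives (13/24)·(-5) + (11/24)·9 = 17/12.
Player 2 will play Y, holding Player 1 to -31/12. Shifting weight toward the row that does better against Y would raise this floor (the equalizing mix achieves -11/12 against both Y and Z), so the proposed strategy is not optimal.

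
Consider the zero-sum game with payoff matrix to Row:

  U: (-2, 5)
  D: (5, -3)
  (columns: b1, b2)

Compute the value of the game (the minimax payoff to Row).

19/15

Row minima: U → -2, D → -3; maximin = -2.
Column maxima: b1 → 5, b2 → 5; minimax = 5.
-2 ≠ 5, so there is no saddle point; optimal play is mixed.
Let Row play U with probability p. Expected payoff against b1: (-2)p + 5(1−p) = −7p + 5; against b2: 5p + (-3)(1−p) = 8p − 3.
Setting these equal: −7p + 5 = 8p − 3 ⇒ −15p = -8 ⇒ p = 8/15, and the value is (-7)·(8/15) + 5 = 19/15.
For Column: with q = P(b1), equating U's and D's payoffs gives −7q + 5 = 8q − 3 ⇒ q = 8/15.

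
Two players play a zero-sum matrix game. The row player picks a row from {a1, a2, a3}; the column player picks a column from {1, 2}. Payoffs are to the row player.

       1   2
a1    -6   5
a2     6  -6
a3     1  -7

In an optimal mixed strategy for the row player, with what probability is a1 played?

Row minima: a1 → -6, a2 → -6, a3 → -7; maximin = -6.
Column maxima: 1 → 6, 2 → 5; minimax = 5.
-6 ≠ 5, so there is no saddle point; optimal play is mixed.
a3 is strictly dominated by a2, so the row player never plays it.
On the remaining 2×2 (a1, a2 vs 1, 2):
Let the row player play a1 with probability p. Expected payoff against 1: (-6)p + 6(1−p) = −12p + 6; against 2: 5p + (-6)(1−p) = 11p − 6.
Setting these equal: −12p + 6 = 11p − 6 ⇒ −23p = -12 ⇒ p = 12/23, and the value is (-12)·(12/23) + 6 = -6/23.
For the column player: with q = P(1), equating a1's and a2's payoffs gives −11q + 5 = 12q − 6 ⇒ q = 11/23.

12/23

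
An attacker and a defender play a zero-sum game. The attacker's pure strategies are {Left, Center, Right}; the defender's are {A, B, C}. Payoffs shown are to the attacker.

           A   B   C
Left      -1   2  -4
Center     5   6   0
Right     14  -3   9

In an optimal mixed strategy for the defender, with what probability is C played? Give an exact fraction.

1/2

Row minima: Left → -4, Center → 0, Right → -3; maximin = 0.
Column maxima: A → 14, B → 6, C → 9; minimax = 6.
0 ≠ 6, so there is no saddle point; optimal play is mixed.
Left is strictly dominated by Center, so the attacker never plays it.
A is strictly dominated by C (it gives the attacker strictly more in every row), so the defender never plays it.
On the remaining 2×2 (Center, Right vs B, C):
Let the attacker play Center with probability p. Expected payoff against B: 6p + (-3)(1−p) = 9p − 3; against C: 0p + 9(1−p) = −9p + 9.
Setting these equal: 9p − 3 = −9p + 9 ⇒ 18p = 12 ⇒ p = 2/3, and the value is (9)·(2/3) − 3 = 3.
For the defender: with q = P(B), equating Center's and Right's payoffs gives 6q = −12q + 9 ⇒ q = 1/2.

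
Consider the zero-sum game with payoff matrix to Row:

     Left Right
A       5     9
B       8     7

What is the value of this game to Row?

37/5

Row minima: A → 5, B → 7; maximin = 7.
Column maxima: Left → 8, Right → 9; minimax = 8.
7 ≠ 8, so there is no saddle point; optimal play is mixed.
Let Row play A with probability p. Expected payoff against Left: 5p + 8(1−p) = −3p + 8; against Right: 9p + 7(1−p) = 2p + 7.
Setting these equal: −3p + 8 = 2p + 7 ⇒ −5p = -1 ⇒ p = 1/5, and the value is (-3)·(1/5) + 8 = 37/5.
For Column: with q = P(Left), equating A's and B's payoffs gives −4q + 9 = q + 7 ⇒ q = 2/5.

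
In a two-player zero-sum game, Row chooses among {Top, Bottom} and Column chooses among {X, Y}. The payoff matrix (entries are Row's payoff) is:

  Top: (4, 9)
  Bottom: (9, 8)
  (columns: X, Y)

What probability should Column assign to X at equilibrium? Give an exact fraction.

Row minima: Top → 4, Bottom → 8; maximin = 8.
Column maxima: X → 9, Y → 9; minimax = 9.
8 ≠ 9, so there is no saddle point; optimal play is mixed.
Let Row play Top with probability p. Expected payoff against X: 4p + 9(1−p) = −5p + 9; against Y: 9p + 8(1−p) = p + 8.
Setting these equal: −5p + 9 = p + 8 ⇒ −6p = -1 ⇒ p = 1/6, and the value is (-5)·(1/6) + 9 = 49/6.
For Column: with q = P(X), equating Top's and Bottom's payoffs gives −5q + 9 = q + 8 ⇒ q = 1/6.

1/6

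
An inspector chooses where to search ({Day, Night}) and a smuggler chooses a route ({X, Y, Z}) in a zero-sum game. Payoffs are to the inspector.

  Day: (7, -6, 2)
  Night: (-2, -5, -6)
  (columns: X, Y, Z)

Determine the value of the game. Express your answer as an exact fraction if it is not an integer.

Row minima: Day → -6, Night → -6; maximin = -6.
Column maxima: X → 7, Y → -5, Z → 2; minimax = -5.
-6 ≠ -5, so there is no saddle point; optimal play is mixed.
X is strictly dominated by Y (it gives the inspector strictly more in every row), so the smuggler never plays it.
On the remaining 2×2 (Day, Night vs Y, Z):
Let the inspector play Day with probability p. Expected payoff against Y: (-6)p + (-5)(1−p) = −p − 5; against Z: 2p + (-6)(1−p) = 8p − 6.
Setting these equal: −p − 5 = 8p − 6 ⇒ −9p = -1 ⇒ p = 1/9, and the value is (-1)·(1/9) − 5 = -46/9.
For the smuggler: with q = P(Y), equating Day's and Night's payoffs gives −8q + 2 = q − 6 ⇒ q = 8/9.

-46/9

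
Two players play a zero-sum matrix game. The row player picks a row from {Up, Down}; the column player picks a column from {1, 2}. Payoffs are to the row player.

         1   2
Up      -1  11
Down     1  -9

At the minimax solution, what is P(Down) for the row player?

Row minima: Up → -1, Down → -9; maximin = -1.
Column maxima: 1 → 1, 2 → 11; minimax = 1.
-1 ≠ 1, so there is no saddle point; optimal play is mixed.
Let the row player play Up with probability p. Expected payoff against 1: (-1)p + 1(1−p) = −2p + 1; against 2: 11p + (-9)(1−p) = 20p − 9.
Setting these equal: −2p + 1 = 20p − 9 ⇒ −22p = -10 ⇒ p = 5/11, and the value is (-2)·(5/11) + 1 = 1/11.
For the column player: with q = P(1), equating Up's and Down's payoffs gives −12q + 11 = 10q − 9 ⇒ q = 10/11.

6/11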